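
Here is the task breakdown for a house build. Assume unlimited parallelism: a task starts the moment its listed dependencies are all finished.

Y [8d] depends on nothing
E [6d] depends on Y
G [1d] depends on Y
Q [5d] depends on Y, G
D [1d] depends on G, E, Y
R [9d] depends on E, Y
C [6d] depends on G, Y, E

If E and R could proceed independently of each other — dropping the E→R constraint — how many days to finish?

With the dependency in place, Y→E→R = 8+6+9 = 23 sets the finish at 23 days.
Without E→R, R's earliest start moves from 14 to 8.
New critical path: Y→E→C = 8+6+6 = 20 ⇒ 20 days.

20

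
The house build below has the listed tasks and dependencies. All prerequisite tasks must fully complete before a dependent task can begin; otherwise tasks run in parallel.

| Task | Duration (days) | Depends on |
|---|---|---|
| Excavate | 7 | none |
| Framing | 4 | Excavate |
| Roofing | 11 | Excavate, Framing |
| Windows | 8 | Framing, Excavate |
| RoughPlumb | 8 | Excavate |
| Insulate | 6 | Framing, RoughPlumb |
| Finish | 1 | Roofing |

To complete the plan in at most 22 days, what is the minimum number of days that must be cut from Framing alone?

Current finish: 23 days; target: 22.
Framing is on every critical path, so each day cut from Framing cuts the finish by one (this holds down to a finish of 21).
Need 23 − 22 = 1 day off Framing → Framing becomes 3 days, finish becomes 22.

1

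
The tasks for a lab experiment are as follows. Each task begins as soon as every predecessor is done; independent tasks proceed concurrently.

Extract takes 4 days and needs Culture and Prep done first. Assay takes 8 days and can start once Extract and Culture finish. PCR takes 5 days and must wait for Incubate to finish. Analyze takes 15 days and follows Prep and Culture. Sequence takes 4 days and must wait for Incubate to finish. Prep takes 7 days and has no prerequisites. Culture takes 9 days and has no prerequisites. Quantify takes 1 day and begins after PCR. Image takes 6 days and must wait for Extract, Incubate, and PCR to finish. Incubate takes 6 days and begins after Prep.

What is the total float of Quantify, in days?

Prep→Incubate→PCR→Image = 7+6+5+6 = 24 sets the makespan at 24 days.
Longest path through Quantify: 19 days (earliest finish 19, latest finish 24).
So Quantify can slip 24 − 19 = 5 days.

5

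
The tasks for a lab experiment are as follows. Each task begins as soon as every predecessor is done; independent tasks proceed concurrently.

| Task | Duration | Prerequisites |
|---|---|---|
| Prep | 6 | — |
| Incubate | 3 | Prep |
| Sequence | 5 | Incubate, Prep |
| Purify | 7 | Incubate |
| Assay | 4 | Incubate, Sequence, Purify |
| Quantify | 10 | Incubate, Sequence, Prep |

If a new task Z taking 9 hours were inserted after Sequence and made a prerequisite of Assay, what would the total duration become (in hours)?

Originally the lab experiment takes 24 hours.
With Z inserted, Assay now waits for max(Incubate, Sequence, Purify, Z).
New critical path: Prep→Incubate→Sequence→Z→Assay = 6+3+5+9+4 = 27 ⇒ 27 hours.

27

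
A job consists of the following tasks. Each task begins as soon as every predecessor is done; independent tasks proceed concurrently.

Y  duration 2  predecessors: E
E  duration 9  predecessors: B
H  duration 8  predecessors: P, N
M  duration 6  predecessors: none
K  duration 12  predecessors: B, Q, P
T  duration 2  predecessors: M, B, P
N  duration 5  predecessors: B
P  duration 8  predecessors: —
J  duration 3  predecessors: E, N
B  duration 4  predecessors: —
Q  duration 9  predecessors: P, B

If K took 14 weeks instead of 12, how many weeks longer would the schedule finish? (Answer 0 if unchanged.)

2

Baseline: P→Q→K = 8+9+12 = 29 → 29 weeks.
K is on the critical path; changing it to 14 makes that path 31 weeks.
The critical path is still P→Q→K; finish is now 31 weeks.
Change in finish: 31 − 29 = +2 weeks.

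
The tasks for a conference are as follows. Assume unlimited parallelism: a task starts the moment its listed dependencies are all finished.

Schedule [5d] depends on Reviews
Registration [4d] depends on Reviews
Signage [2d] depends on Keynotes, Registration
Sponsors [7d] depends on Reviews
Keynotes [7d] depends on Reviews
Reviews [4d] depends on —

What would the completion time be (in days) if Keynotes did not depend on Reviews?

11

With the dependency in place, Reviews→Keynotes→Signage = 4+7+2 = 13 sets the finish at 13 days.
Without Reviews→Keynotes, Keynotes's earliest start moves from 4 to 0.
The longest chain is now Reviews→Sponsors = 4+7 = 11, so the plan takes 11 days.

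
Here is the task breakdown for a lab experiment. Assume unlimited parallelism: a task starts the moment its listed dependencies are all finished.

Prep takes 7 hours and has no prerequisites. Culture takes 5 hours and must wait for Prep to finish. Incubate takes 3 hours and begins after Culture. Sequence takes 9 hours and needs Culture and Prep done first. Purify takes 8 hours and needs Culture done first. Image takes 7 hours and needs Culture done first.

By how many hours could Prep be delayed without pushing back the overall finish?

0

The longest chain is Prep→Culture→Sequence = 7+5+9 = 21; overall finish 21 hours.
Longest path through Prep: 21 hours (earliest finish 7, latest finish 7).
Slack of Prep = 0 − 0 = 0 hours.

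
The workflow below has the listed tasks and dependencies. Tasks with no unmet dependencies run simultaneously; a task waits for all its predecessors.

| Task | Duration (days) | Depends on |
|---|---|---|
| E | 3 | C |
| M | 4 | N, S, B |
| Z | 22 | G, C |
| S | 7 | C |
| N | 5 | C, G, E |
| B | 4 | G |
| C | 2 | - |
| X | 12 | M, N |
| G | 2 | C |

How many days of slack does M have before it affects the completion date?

The longest chain is C→G→Z = 2+2+22 = 26; overall finish 26 days.
M finishes as early as 14 and must finish by 14.
Slack of M = 10 − 10 = 0 days.

0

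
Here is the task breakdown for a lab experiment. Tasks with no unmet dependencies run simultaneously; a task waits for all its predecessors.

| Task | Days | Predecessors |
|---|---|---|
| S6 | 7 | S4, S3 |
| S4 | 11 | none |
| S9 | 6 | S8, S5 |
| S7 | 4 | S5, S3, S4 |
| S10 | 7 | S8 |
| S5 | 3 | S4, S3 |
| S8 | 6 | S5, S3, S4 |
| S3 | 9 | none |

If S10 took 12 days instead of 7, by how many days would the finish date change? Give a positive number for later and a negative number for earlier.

5

Baseline: S4→S5→S8→S10 = 11+3+6+7 = 27 → 27 days.
S10 lies on that path, so at 12 days the path becomes 32 days.
That remains the longest chain; total 32 days.
Change in finish: 32 − 27 = +5 days.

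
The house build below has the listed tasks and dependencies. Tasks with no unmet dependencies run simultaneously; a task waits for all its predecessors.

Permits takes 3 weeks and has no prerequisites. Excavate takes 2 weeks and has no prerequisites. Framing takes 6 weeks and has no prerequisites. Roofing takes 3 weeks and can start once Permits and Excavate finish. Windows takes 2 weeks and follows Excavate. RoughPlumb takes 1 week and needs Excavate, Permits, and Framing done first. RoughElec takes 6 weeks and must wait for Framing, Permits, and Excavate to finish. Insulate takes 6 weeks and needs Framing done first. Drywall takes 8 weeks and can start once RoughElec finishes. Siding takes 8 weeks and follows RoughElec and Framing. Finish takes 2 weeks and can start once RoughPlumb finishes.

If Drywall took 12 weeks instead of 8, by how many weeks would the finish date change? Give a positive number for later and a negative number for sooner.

4

Baseline: Framing→RoughElec→Drywall = 6+6+8 = 20 → 20 weeks.
Drywall is on the critical path; changing it to 12 makes that path 24 weeks.
That remains the longest chain; total 24 weeks.
Change in finish: 24 − 20 = +4 weeks.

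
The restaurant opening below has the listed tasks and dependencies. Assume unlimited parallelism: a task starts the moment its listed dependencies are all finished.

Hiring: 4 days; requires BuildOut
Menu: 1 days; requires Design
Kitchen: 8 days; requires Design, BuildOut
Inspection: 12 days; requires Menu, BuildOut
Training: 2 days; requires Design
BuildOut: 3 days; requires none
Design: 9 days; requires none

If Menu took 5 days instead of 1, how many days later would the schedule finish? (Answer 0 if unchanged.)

4

Critical path before the change: Design→Menu→Inspection = 9+1+12 = 22 giving 22 days.
Menu is on the critical path; changing it to 5 makes that path 26 days.
That remains the longest chain; total 26 days.
Change in finish: 26 − 22 = +4 days.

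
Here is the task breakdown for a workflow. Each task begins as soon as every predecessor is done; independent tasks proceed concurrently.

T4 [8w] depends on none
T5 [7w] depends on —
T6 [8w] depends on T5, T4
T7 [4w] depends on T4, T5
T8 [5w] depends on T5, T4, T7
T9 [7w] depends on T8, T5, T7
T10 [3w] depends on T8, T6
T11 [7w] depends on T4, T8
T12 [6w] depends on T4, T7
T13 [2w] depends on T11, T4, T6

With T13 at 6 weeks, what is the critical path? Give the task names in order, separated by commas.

T4, T7, T8, T11, T13

Critical path before the change: T4→T7→T8→T11→T13 = 8+4+5+7+2 = 26 giving 26 weeks.
T13 is on the critical path; changing it to 6 makes that path 30 weeks.
That remains the longest chain; total 30 weeks.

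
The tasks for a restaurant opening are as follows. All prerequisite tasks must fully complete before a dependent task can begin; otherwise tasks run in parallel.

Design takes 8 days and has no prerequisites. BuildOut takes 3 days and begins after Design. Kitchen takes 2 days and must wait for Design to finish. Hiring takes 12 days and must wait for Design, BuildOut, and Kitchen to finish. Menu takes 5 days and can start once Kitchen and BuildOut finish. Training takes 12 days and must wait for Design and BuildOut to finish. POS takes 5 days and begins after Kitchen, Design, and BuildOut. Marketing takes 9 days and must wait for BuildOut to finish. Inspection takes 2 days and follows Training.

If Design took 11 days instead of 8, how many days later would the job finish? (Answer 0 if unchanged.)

3

Actual critical path: Design→BuildOut→Training→Inspection = 8+3+12+2 = 25 ⇒ 25 days.
Since Design is critical, the +3 change carries straight to that chain (now 28 days).
The critical path is still Design→BuildOut→Training→Inspection; finish is now 28 days.
Change in finish: 28 − 25 = +3 days.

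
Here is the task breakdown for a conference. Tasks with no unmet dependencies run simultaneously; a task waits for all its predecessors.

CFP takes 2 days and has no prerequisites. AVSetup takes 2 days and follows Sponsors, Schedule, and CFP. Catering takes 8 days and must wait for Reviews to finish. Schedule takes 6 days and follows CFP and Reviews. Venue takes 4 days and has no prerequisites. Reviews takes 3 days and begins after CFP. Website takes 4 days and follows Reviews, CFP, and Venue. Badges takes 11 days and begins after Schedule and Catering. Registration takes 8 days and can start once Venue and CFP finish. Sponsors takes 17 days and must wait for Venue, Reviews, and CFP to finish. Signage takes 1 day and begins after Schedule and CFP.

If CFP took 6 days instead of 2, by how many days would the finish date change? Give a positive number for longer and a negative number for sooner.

The binding path is CFP→Reviews→Sponsors→AVSetup = 2+3+17+2 = 24; finish at 24 days.
CFP lies on that path, so at 6 days the path becomes 28 days.
That remains the longest chain; total 28 days.
Change in finish: 28 − 24 = +4 days.

4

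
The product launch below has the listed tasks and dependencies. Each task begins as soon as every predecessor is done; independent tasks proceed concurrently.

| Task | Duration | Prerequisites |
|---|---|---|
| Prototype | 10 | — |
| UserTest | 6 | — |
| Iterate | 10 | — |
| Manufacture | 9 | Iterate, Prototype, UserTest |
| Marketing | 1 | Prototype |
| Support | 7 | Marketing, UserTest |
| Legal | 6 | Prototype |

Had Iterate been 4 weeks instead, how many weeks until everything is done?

As given, the longest chain is Iterate→Manufacture = 10+9 = 19, so the finish is 19 weeks.
Iterate lies on that path, so at 4 weeks the path becomes 13 weeks.
The binding chain switches to Prototype→Manufacture = 10+9 = 19; finish 19 weeks.

19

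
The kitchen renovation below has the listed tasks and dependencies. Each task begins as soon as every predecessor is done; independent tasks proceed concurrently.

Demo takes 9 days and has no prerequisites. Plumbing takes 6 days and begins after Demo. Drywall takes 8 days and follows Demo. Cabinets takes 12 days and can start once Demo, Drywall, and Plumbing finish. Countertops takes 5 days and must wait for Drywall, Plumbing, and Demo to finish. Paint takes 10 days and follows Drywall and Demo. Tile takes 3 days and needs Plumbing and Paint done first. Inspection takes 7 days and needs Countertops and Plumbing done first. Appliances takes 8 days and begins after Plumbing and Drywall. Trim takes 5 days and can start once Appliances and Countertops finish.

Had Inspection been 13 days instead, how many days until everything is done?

Critical path before the change: Demo→Drywall→Paint→Tile = 9+8+10+3 = 30 giving 30 days.
The longest path through Inspection is only 29 days, so Inspection has float 1.
New critical path: Demo→Drywall→Countertops→Inspection = 9+8+5+13 = 35 ⇒ 35 days.

35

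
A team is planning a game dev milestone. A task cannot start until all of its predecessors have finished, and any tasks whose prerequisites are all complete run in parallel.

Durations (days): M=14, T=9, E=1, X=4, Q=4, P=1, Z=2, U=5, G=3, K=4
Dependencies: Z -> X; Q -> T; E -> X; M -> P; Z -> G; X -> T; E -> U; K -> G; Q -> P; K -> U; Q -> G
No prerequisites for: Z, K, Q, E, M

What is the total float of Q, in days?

2

The longest chain is Z→X→T = 2+4+9 = 15; overall finish 15 days.
Q finishes as early as 4 and must finish by 6.
Slack of Q = 2 − 0 = 2 days.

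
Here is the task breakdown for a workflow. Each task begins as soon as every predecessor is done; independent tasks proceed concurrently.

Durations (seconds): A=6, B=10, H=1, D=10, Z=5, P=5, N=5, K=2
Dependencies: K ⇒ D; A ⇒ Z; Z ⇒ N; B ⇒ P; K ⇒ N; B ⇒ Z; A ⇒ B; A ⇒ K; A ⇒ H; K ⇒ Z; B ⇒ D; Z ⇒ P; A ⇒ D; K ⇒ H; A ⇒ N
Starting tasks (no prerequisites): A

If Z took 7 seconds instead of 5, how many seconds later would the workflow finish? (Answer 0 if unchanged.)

The binding path is A→B→Z→N = 6+10+5+5 = 26; finish at 26 seconds.
Since Z is critical, the +2 change carries straight to that chain (now 28 seconds).
No other chain overtakes it, so the finish is 28 seconds.
Change in finish: 28 − 26 = +2 seconds.

2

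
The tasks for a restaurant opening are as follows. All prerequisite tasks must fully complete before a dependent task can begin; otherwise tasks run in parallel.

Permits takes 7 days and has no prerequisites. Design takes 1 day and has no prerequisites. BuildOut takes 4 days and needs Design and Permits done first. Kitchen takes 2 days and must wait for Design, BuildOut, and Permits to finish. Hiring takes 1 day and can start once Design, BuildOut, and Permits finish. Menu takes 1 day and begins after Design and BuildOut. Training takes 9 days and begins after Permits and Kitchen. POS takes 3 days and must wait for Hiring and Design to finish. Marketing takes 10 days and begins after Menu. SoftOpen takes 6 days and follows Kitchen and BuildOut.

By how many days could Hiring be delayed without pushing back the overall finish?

7

Critical path: Permits→BuildOut→Kitchen→Training = 7+4+2+9 = 22, so the finish is 22 days.
Longest path through Hiring: 15 days (earliest finish 12, latest finish 19).
Slack of Hiring = 18 − 11 = 7 days.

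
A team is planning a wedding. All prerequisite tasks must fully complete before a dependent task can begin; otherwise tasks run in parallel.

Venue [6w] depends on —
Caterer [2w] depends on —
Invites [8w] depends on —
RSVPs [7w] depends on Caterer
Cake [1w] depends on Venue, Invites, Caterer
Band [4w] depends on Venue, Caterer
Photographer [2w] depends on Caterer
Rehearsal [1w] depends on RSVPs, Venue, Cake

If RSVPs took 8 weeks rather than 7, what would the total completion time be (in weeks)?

11

The binding path is Caterer→RSVPs→Rehearsal = 2+7+1 = 10; finish at 10 weeks.
RSVPs is on the critical path; changing it to 8 makes that path 11 weeks.
No other chain overtakes it, so the finish is 11 weeks.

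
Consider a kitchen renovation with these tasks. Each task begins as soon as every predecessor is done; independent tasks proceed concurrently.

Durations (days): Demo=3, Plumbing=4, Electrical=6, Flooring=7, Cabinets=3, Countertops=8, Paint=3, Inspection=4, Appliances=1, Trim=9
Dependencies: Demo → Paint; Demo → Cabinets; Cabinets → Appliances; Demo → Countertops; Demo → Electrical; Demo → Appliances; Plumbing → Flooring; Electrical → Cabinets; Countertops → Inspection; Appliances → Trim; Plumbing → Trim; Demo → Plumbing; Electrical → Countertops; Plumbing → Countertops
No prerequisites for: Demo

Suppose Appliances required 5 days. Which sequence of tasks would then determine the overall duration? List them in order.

Demo, Electrical, Cabinets, Appliances, Trim

Critical path before the change: Demo→Electrical→Cabinets→Appliances→Trim = 3+6+3+1+9 = 22 giving 22 days.
Appliances lies on that path, so at 5 days the path becomes 26 days.
That remains the longest chain; total 26 days.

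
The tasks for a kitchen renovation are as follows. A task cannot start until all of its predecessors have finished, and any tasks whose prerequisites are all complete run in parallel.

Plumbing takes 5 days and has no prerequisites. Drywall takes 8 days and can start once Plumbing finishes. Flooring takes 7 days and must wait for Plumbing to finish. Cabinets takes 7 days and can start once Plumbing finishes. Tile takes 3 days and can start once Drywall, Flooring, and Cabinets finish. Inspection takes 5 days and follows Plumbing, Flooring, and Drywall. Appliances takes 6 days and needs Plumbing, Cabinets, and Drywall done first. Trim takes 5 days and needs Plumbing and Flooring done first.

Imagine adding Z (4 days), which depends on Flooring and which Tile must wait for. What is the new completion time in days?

19

Originally the kitchen renovation takes 19 days.
With Z inserted, Tile now waits for max(Drywall, Flooring, Cabinets, Z).
New critical path: Plumbing→Drywall→Appliances = 5+8+6 = 19 ⇒ 19 days.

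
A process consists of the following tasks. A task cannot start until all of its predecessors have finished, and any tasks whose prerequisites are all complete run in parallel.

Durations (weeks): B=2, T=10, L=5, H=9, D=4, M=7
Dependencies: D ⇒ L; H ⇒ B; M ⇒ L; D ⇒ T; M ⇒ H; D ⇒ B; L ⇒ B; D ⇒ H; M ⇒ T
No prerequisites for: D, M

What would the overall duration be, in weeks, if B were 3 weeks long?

The binding path is M→H→B = 7+9+2 = 18; finish at 18 weeks.
Since B is critical, the +1 change carries straight to that chain (now 19 weeks).
The critical path is still M→H→B; finish is now 19 weeks.

19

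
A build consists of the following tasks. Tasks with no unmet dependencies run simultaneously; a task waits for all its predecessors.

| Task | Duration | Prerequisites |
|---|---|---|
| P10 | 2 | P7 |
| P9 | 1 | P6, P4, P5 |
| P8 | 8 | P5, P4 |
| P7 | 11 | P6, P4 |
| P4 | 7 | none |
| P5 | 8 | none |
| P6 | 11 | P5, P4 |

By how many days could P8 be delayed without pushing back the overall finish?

Critical path: P5→P6→P7→P10 = 8+11+11+2 = 32, so the finish is 32 days.
P8 finishes as early as 16 and must finish by 32.
Slack of P8 = 24 − 8 = 16 days.

16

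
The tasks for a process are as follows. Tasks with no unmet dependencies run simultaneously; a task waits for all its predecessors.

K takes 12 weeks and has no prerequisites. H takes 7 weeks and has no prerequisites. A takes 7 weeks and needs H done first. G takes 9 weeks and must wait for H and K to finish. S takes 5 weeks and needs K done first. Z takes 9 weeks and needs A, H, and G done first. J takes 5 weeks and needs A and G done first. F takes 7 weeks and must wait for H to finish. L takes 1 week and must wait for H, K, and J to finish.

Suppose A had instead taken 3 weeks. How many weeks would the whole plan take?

30

The binding path is K→G→Z = 12+9+9 = 30; finish at 30 weeks.
A is off the critical path — its longest chain is 23 weeks, giving 7 of slack.
The critical path is still K→G→Z; finish is now 30 weeks.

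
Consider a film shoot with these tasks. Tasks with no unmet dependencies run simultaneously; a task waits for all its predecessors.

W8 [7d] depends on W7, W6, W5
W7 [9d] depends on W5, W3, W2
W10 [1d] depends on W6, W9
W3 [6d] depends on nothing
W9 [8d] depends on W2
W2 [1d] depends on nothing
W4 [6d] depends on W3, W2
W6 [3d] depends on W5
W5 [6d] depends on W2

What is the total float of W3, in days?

Critical path: W2→W5→W7→W8 = 1+6+9+7 = 23, so the finish is 23 days.
The longest chain containing W3 totals 22 days.
So W3 can slip 7 − 6 = 1 day.

1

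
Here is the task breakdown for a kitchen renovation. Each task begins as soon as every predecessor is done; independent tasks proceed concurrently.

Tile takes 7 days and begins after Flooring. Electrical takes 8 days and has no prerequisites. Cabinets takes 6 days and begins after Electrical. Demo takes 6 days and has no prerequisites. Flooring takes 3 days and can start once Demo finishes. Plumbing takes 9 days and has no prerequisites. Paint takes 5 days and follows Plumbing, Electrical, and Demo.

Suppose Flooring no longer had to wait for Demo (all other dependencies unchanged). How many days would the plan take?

With the dependency in place, Demo→Flooring→Tile = 6+3+7 = 16 sets the finish at 16 days.
Without Demo→Flooring, Flooring's earliest start moves from 6 to 0.
After: Plumbing→Paint = 9+5 = 14 → 14 days.

14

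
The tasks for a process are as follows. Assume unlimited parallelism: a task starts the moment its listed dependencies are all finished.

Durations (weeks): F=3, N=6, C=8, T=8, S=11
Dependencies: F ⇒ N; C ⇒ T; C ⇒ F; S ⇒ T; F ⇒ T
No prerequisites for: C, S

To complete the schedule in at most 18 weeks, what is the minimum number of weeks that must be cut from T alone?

Current finish: 19 weeks; target: 18.
T is on every critical path, so each week cut from T cuts the finish by one (this holds down to a finish of 17).
Need 19 − 18 = 1 week off T → T becomes 7 weeks, finish becomes 18.

1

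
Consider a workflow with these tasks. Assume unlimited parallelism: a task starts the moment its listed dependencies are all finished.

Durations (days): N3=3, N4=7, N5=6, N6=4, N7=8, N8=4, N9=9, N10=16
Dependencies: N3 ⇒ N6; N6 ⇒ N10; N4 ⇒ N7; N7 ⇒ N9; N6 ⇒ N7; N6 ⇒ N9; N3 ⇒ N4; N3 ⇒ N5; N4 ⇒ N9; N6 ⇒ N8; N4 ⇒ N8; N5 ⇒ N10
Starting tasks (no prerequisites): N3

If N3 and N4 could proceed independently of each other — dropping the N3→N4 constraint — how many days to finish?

With the dependency in place, N3→N4→N7→N9 = 3+7+8+9 = 27 sets the finish at 27 days.
Without N3→N4, N4's earliest start moves from 3 to 0.
After: N3→N5→N10 = 3+6+16 = 25 → 25 days.

25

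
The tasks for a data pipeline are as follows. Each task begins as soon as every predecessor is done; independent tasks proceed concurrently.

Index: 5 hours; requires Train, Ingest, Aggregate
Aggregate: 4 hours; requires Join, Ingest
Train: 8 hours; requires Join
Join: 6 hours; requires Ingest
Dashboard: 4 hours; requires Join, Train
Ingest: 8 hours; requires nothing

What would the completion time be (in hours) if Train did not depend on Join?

Before: longest chain Ingest→Join→Train→Index = 8+6+8+5 = 27, finish 27.
Without Join→Train, Train's earliest start moves from 14 to 0.
The longest chain is now Ingest→Join→Aggregate→Index = 8+6+4+5 = 23, so the job takes 23 hours.

23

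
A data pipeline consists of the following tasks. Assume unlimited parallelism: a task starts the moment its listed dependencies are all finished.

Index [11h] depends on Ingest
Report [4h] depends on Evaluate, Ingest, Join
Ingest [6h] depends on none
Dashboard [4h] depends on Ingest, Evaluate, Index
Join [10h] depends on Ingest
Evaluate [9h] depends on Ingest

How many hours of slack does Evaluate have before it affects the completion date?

2

Critical path: Ingest→Index→Dashboard = 6+11+4 = 21, so the finish is 21 hours.
Longest path through Evaluate: 19 hours (earliest finish 15, latest finish 17).
So Evaluate can slip 17 − 15 = 2 hours.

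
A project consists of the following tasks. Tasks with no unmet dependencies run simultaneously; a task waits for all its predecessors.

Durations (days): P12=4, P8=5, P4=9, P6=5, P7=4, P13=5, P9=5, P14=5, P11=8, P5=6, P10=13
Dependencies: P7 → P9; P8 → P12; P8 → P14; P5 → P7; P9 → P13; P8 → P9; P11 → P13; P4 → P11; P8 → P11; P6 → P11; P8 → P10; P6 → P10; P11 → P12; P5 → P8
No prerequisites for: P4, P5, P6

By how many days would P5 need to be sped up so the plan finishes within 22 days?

2

Current finish: 24 days; target: 22.
P5 is on every critical path, so each day cut from P5 cuts the finish by one (this holds down to a finish of 22).
Need 24 − 22 = 2 days off P5 → P5 becomes 4 days, finish becomes 22.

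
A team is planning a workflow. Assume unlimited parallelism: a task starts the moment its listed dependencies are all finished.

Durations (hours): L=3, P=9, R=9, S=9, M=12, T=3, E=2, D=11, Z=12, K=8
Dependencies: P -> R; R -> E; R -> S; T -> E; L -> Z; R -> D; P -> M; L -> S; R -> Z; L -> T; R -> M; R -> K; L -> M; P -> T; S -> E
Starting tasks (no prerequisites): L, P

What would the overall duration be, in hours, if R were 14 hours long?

35

As given, the longest chain is P→R→M = 9+9+12 = 30, so the finish is 30 hours.
R is on the critical path; changing it to 14 makes that path 35 hours.
The critical path is still P→R→M; finish is now 35 hours.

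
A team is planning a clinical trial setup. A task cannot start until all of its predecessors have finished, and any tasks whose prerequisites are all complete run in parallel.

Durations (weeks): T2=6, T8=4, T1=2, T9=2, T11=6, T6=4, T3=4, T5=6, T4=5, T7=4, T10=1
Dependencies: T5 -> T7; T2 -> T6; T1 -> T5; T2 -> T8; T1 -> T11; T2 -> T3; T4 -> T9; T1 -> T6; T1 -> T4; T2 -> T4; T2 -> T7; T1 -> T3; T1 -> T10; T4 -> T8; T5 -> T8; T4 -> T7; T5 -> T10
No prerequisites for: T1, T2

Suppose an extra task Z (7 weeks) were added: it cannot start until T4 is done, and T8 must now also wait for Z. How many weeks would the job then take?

Originally the job takes 15 weeks.
With Z inserted, T8 now waits for max(T2, T5, T4, Z).
New critical path: T2→T4→Z→T8 = 6+5+7+4 = 22 ⇒ 22 weeks.

22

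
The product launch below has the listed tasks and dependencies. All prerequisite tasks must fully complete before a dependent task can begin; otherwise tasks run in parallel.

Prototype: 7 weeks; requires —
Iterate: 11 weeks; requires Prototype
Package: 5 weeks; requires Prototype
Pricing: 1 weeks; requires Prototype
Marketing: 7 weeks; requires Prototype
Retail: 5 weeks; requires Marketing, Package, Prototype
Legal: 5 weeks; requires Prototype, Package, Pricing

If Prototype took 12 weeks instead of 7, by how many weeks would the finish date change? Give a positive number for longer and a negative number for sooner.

Baseline: Prototype→Marketing→Retail = 7+7+5 = 19 → 19 weeks.
Prototype lies on that path, so at 12 weeks the path becomes 24 weeks.
No other chain overtakes it, so the finish is 24 weeks.
Change in finish: 24 − 19 = +5 weeks.

5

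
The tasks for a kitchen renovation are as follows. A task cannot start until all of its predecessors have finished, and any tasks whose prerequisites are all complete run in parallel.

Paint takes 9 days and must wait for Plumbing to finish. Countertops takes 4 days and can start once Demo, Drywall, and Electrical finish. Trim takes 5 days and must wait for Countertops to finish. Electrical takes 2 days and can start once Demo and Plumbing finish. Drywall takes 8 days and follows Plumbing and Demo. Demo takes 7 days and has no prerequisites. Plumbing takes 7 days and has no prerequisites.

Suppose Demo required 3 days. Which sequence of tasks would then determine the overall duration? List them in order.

Plumbing, Drywall, Countertops, Trim

As given, the longest chain is Demo→Drywall→Countertops→Trim = 7+8+4+5 = 24, so the finish is 24 days.
Demo is on the critical path; changing it to 3 makes that path 20 days.
The binding chain switches to Plumbing→Drywall→Countertops→Trim = 7+8+4+5 = 24; finish 24 days.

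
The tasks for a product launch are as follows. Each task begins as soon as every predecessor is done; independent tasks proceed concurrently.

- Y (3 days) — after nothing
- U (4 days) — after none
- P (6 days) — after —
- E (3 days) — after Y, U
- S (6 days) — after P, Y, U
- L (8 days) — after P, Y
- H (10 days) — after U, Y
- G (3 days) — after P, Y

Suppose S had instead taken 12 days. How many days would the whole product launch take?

Baseline: U→H = 4+10 = 14 → 14 days.
S has 2 days of float (longest path through it is 12).
New critical path: P→S = 6+12 = 18 ⇒ 18 days.

18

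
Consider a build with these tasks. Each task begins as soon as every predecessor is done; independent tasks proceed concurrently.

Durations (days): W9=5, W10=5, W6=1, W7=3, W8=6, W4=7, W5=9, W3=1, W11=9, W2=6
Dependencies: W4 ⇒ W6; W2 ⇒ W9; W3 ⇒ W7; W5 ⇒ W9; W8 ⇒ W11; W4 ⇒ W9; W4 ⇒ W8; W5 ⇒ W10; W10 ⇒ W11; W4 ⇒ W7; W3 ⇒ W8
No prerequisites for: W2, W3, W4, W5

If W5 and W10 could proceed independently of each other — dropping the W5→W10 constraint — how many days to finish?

22

Before: longest chain W5→W10→W11 = 9+5+9 = 23, finish 23.
Without W5→W10, W10's earliest start moves from 9 to 0.
New critical path: W4→W8→W11 = 7+6+9 = 22 ⇒ 22 days.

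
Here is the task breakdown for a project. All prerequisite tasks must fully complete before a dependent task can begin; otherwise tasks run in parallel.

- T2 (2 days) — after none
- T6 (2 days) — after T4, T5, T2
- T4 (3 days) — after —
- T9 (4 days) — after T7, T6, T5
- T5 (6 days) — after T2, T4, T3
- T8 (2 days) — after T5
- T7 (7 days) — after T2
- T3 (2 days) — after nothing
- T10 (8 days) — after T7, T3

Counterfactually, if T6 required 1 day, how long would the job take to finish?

Critical path before the change: T2→T7→T10 = 2+7+8 = 17 giving 17 days.
T6 has 2 days of float (longest path through it is 15).
No other chain overtakes it, so the finish is 17 days.

17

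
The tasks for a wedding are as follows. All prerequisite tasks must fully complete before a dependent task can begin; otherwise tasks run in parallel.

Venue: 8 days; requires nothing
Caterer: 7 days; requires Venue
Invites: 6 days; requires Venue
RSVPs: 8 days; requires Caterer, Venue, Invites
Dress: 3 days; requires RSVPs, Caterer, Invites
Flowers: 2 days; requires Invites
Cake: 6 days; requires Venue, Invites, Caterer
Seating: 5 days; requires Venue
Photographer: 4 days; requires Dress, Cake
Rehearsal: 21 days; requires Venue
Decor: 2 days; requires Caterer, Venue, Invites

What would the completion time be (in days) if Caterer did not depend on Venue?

Before: longest chain Venue→Caterer→RSVPs→Dress→Photographer = 8+7+8+3+4 = 30, finish 30.
Without Venue→Caterer, Caterer's earliest start moves from 8 to 0.
The longest chain is now Venue→Invites→RSVPs→Dress→Photographer = 8+6+8+3+4 = 29, so the schedule takes 29 days.

29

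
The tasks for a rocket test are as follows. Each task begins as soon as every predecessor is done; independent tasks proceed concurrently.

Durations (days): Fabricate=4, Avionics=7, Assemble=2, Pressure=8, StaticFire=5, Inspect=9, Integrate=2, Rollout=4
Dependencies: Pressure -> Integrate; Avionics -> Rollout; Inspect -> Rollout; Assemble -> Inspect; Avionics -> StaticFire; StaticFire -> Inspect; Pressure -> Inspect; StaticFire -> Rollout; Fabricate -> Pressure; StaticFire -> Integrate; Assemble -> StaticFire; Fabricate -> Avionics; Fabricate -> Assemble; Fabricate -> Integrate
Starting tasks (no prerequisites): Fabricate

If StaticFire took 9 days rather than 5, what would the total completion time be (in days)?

As given, the longest chain is Fabricate→Avionics→StaticFire→Inspect→Rollout = 4+7+5+9+4 = 29, so the finish is 29 days.
Since StaticFire is critical, the +4 change carries straight to that chain (now 33 days).
The critical path is still Fabricate→Avionics→StaticFire→Inspect→Rollout; finish is now 33 days.

33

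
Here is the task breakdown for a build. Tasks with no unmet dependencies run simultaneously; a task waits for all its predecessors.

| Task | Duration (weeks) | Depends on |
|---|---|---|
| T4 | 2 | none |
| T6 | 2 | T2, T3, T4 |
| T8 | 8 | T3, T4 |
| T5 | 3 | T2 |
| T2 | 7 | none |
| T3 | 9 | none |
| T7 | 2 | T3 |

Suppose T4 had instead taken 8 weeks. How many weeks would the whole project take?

17

The binding path is T3→T8 = 9+8 = 17; finish at 17 weeks.
T4 is off the critical path — its longest chain is 10 weeks, giving 7 of slack.
No other chain overtakes it, so the finish is 17 weeks.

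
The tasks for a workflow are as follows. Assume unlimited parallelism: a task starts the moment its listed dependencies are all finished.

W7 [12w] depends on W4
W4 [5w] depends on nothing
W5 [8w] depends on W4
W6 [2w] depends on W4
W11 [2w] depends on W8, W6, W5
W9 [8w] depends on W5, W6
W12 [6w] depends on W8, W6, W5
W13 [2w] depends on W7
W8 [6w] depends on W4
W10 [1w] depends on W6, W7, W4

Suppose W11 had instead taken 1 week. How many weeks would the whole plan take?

21

The binding path is W4→W5→W9 = 5+8+8 = 21; finish at 21 weeks.
The longest path through W11 is only 15 weeks, so W11 has float 6.
No other chain overtakes it, so the finish is 21 weeks.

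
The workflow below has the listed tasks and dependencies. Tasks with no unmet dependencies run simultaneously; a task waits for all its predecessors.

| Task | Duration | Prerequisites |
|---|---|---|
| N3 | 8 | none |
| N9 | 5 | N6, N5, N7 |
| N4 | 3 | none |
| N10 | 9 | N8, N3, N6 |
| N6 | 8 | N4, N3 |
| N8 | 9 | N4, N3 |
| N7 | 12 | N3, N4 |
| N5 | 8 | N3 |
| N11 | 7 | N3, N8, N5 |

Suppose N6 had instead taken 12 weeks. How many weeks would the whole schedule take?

29

Baseline: N3→N8→N10 = 8+9+9 = 26 → 26 weeks.
N6 has 1 week of float (longest path through it is 25).
The binding chain switches to N3→N6→N10 = 8+12+9 = 29; finish 29 weeks.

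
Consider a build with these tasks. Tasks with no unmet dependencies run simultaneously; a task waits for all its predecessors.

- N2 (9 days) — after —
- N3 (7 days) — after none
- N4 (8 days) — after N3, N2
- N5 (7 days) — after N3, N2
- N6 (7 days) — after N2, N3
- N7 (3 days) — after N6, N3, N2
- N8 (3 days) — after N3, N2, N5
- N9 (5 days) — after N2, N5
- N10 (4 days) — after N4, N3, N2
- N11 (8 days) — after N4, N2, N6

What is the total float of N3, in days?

2

N2→N4→N11 = 9+8+8 = 25 sets the makespan at 25 days.
Longest path through N3: 23 days (earliest finish 7, latest finish 9).
Slack of N3 = 2 − 0 = 2 days.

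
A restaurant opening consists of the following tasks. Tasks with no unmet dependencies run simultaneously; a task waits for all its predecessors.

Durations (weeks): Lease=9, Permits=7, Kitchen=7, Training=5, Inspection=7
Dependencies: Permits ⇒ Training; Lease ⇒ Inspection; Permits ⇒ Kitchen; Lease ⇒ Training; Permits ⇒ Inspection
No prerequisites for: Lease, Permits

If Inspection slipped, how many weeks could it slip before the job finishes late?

0

The longest chain is Lease→Inspection = 9+7 = 16; overall finish 16 weeks.
Inspection finishes as early as 16 and must finish by 16.
So Inspection can slip 16 − 16 = 0 weeks.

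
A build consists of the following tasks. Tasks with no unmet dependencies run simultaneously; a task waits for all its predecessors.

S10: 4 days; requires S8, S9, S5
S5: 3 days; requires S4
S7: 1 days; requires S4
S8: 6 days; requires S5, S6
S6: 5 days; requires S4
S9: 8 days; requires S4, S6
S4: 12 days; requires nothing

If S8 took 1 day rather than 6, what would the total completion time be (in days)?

Critical path before the change: S4→S6→S9→S10 = 12+5+8+4 = 29 giving 29 days.
The longest path through S8 is only 27 days, so S8 has float 2.
The critical path is still S4→S6→S9→S10; finish is now 29 days.

29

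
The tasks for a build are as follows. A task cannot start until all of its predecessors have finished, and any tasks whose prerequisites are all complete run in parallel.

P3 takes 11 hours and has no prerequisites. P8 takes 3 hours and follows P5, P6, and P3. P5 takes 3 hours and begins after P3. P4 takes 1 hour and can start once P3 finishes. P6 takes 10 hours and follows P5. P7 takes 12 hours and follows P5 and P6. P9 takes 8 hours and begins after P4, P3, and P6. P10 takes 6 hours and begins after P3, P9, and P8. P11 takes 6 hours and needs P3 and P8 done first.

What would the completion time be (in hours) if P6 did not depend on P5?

26

Before: longest chain P3→P5→P6→P9→P10 = 11+3+10+8+6 = 38, finish 38.
Without P5→P6, P6's earliest start moves from 14 to 0.
New critical path: P3→P4→P9→P10 = 11+1+8+6 = 26 ⇒ 26 hours.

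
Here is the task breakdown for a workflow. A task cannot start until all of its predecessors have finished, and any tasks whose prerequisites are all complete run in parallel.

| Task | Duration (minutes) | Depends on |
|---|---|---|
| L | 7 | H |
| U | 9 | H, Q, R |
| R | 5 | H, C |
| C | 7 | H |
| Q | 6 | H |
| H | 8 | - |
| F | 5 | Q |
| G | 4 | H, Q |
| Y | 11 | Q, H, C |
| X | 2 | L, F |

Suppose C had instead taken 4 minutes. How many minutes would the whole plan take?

26

Actual critical path: H→C→R→U = 8+7+5+9 = 29 ⇒ 29 minutes.
C lies on that path, so at 4 minutes the path becomes 26 minutes.
No other chain overtakes it, so the finish is 26 minutes.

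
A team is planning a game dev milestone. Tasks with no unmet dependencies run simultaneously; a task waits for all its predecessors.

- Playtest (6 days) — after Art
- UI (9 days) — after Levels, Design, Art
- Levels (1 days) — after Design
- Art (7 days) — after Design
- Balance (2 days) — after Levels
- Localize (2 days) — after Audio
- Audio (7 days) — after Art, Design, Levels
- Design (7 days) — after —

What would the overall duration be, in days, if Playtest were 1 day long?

23

Baseline: Design→Art→Audio→Localize = 7+7+7+2 = 23 → 23 days.
Playtest has 3 days of float (longest path through it is 20).
The critical path is still Design→Art→Audio→Localize; finish is now 23 days.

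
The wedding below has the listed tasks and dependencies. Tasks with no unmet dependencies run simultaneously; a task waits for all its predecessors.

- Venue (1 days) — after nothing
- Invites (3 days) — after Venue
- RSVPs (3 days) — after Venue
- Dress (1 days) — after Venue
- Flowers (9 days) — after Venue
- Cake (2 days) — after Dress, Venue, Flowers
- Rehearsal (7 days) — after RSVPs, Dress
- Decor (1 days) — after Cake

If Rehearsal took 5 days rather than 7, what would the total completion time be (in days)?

Baseline: Venue→Flowers→Cake→Decor = 1+9+2+1 = 13 → 13 days.
Rehearsal is off the critical path — its longest chain is 11 days, giving 2 of slack.
The critical path is still Venue→Flowers→Cake→Decor; finish is now 13 days.

13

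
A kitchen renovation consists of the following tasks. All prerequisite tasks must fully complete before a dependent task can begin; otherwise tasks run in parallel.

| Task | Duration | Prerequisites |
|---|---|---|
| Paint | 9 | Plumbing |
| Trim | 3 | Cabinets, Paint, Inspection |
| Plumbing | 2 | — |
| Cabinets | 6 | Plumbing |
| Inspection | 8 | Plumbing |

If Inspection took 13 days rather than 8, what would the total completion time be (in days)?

As given, the longest chain is Plumbing→Paint→Trim = 2+9+3 = 14, so the finish is 14 days.
The longest path through Inspection is only 13 days, so Inspection has float 1.
New critical path: Plumbing→Inspection→Trim = 2+13+3 = 18 ⇒ 18 days.

18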